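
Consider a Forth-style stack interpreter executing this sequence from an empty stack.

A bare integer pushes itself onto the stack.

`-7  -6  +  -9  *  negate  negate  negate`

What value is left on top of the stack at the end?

-117

-7     -> [-7]
-6     -> [-7, -6]
+      -> [-13]
-9     -> [-13, -9]
*      -> [117]
negate -> [-117]
negate -> [117]
negate -> [-117]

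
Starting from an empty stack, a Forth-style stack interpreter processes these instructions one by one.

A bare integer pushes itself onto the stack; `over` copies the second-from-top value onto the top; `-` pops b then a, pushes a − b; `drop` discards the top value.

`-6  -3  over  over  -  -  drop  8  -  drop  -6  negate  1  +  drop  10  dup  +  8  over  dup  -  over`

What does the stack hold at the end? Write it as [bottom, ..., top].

-6      [-6]
-3      [-6, -3]
over    [-6, -3, -6]
over    [-6, -3, -6, -3]
-       [-6, -3, -3]
-       [-6, 0]
drop    [-6]
8       [-6, 8]
-       [-14]
drop    []
-6      [-6]
negate  [6]
1       [6, 1]
+       [7]
drop    []
10      [10]
dup     [10, 10]
+       [20]
8       [20, 8]
over    [20, 8, 20]
dup     [20, 8, 20, 20]
-       [20, 8, 0]
over    [20, 8, 0, 8]

[20, 8, 0, 8]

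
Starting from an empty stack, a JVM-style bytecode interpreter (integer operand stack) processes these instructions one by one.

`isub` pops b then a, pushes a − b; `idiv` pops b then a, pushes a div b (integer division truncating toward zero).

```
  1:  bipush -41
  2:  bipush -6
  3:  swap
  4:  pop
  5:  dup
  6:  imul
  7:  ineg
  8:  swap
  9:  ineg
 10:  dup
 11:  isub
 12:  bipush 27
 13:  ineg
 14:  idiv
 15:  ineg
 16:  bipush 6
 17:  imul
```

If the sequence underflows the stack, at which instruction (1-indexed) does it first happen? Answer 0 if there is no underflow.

bipush -41 : -41
bipush -6  : -41 -6
swap       : -6 -41
pop        : -6
dup        : -6 -6
imul       : 36
ineg       : -36
swap  — needs 2 operands, stack has 1 → underflow

8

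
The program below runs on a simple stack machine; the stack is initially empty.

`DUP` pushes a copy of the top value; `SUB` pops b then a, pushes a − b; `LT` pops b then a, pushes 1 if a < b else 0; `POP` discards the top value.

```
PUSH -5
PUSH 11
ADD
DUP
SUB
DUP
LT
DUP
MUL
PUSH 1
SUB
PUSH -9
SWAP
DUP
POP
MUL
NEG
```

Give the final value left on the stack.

-9

PUSH -5 : [-5]
PUSH 11 : [-5, 11]
ADD     : [6]
DUP     : [6, 6]
SUB     : [0]
DUP     : [0, 0]
LT      : [0]
DUP     : [0, 0]
MUL     : [0]
PUSH 1  : [0, 1]
SUB     : [-1]
PUSH -9 : [-1, -9]
SWAP    : [-9, -1]
DUP     : [-9, -1, -1]
POP     : [-9, -1]
MUL     : [9]
NEG     : [-9]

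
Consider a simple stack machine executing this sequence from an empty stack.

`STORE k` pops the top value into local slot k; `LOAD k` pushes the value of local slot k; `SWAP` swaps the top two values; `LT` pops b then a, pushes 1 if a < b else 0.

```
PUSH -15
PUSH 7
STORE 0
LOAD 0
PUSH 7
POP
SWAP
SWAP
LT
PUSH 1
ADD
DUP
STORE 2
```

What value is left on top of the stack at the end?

PUSH -15 : [-15]
PUSH 7   : [-15, 7]
STORE 0  : [-15]
LOAD 0   : [-15, 7]
PUSH 7   : [-15, 7, 7]
POP      : [-15, 7]
SWAP     : [7, -15]
SWAP     : [-15, 7]
LT       : [1]
PUSH 1   : [1, 1]
ADD      : [2]
DUP      : [2, 2]
STORE 2  : [2]

2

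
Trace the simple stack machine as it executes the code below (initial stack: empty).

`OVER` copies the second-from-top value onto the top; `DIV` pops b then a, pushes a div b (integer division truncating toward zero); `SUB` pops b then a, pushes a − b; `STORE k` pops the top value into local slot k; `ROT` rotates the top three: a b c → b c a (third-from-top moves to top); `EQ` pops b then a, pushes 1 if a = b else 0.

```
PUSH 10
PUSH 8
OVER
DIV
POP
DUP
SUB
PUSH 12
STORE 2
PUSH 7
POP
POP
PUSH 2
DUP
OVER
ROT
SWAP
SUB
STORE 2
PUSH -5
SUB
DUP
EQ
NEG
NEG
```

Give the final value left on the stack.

PUSH 10 → [10]
PUSH 8  → [10, 8]
OVER    → [10, 8, 10]
DIV     → [10, 0]
POP     → [10]
DUP     → [10, 10]
SUB     → [0]
PUSH 12 → [0, 12]
STORE 2 → [0]
PUSH 7  → [0, 7]
POP     → [0]
POP     → []
PUSH 2  → [2]
DUP     → [2, 2]
OVER    → [2, 2, 2]
ROT     → [2, 2, 2]
SWAP    → [2, 2, 2]
SUB     → [2, 0]
STORE 2 → [2]
PUSH -5 → [2, -5]
SUB     → [7]
DUP     → [7, 7]
EQ      → [1]
NEG     → [-1]
NEG     → [1]

1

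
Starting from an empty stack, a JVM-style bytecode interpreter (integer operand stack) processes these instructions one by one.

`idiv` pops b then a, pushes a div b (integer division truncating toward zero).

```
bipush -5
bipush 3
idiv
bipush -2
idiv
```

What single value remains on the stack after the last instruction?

0

bipush -5  [-5]
bipush 3   [-5, 3]
idiv       [-1]
bipush -2  [-1, -2]
idiv       [0]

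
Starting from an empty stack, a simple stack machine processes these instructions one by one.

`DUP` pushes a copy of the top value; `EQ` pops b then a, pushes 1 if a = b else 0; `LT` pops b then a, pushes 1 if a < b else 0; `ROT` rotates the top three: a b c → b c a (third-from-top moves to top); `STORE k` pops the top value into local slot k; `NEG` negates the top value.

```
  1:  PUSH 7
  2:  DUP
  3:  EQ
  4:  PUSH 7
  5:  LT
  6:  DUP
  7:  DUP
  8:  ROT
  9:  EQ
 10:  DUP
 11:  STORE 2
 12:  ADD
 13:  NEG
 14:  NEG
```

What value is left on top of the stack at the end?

2

PUSH 7  → 7
DUP     → 7 7
EQ      → 1
PUSH 7  → 1 7
LT      → 1
DUP     → 1 1
DUP     → 1 1 1
ROT     → 1 1 1
EQ      → 1 1
DUP     → 1 1 1
STORE 2 → 1 1
ADD     → 2
NEG     → -2
NEG     → 2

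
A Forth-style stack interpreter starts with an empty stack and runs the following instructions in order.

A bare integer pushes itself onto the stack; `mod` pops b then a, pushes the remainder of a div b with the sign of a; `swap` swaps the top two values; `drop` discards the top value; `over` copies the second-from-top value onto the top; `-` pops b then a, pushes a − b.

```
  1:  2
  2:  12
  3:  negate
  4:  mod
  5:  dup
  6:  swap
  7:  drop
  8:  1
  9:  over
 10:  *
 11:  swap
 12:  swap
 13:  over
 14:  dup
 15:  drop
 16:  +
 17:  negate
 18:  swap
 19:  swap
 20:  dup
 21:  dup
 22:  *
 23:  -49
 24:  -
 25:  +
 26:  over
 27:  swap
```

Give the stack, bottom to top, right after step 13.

[2, 2, 2]

2      : [2]
12     : [2, 12]
negate : [2, -12]
mod    : [2]
dup    : [2, 2]
swap   : [2, 2]
drop   : [2]
1      : [2, 1]
over   : [2, 1, 2]
*      : [2, 2]
swap   : [2, 2]
swap   : [2, 2]
over   : [2, 2, 2]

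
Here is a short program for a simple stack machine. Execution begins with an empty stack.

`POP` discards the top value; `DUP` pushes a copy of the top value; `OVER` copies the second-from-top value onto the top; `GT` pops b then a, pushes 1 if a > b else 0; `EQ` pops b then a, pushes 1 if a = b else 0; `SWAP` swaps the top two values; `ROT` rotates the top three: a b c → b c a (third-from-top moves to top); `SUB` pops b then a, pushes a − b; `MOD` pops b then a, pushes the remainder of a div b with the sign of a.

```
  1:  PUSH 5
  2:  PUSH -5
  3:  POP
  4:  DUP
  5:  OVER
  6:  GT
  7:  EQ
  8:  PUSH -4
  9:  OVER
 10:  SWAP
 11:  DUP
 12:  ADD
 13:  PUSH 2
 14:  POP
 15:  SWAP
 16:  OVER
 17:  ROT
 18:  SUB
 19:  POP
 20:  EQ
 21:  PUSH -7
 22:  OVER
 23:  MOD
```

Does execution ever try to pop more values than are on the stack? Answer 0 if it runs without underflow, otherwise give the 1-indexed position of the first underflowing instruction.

PUSH 5  -> [5]
PUSH -5 -> [5, -5]
POP     -> [5]
DUP     -> [5, 5]
OVER    -> [5, 5, 5]
GT      -> [5, 0]
EQ      -> [0]
PUSH -4 -> [0, -4]
OVER    -> [0, -4, 0]
SWAP    -> [0, 0, -4]
DUP     -> [0, 0, -4, -4]
ADD     -> [0, 0, -8]
PUSH 2  -> [0, 0, -8, 2]
POP     -> [0, 0, -8]
SWAP    -> [0, -8, 0]
OVER    -> [0, -8, 0, -8]
ROT     -> [0, 0, -8, -8]
SUB     -> [0, 0, 0]
POP     -> [0, 0]
EQ      -> [1]
PUSH -7 -> [1, -7]
OVER    -> [1, -7, 1]
MOD     -> [1, 0]

0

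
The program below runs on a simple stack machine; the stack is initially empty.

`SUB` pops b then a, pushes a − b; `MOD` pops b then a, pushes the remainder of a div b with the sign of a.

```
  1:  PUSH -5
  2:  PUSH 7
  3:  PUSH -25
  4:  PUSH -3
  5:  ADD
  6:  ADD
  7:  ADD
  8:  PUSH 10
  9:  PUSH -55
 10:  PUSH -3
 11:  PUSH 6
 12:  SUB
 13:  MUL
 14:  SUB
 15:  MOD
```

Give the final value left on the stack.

PUSH -5  → [-5]
PUSH 7   → [-5, 7]
PUSH -25 → [-5, 7, -25]
PUSH -3  → [-5, 7, -25, -3]
ADD      → [-5, 7, -28]
ADD      → [-5, -21]
ADD      → [-26]
PUSH 10  → [-26, 10]
PUSH -55 → [-26, 10, -55]
PUSH -3  → [-26, 10, -55, -3]
PUSH 6   → [-26, 10, -55, -3, 6]
SUB      → [-26, 10, -55, -9]
MUL      → [-26, 10, 495]
SUB      → [-26, -485]
MOD      → [-26]

-26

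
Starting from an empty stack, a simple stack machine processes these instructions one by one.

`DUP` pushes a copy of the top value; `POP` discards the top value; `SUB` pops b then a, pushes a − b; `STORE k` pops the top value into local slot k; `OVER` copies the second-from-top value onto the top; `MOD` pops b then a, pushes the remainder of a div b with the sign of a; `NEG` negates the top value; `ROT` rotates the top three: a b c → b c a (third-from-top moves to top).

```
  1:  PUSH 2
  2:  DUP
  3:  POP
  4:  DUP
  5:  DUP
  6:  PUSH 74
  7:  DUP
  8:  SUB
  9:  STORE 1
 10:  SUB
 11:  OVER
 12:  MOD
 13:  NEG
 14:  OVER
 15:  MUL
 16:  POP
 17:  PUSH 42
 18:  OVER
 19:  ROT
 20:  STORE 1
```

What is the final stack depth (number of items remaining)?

2

PUSH 2   [2]
DUP      [2, 2]
POP      [2]
DUP      [2, 2]
DUP      [2, 2, 2]
PUSH 74  [2, 2, 2, 74]
DUP      [2, 2, 2, 74, 74]
SUB      [2, 2, 2, 0]
STORE 1  [2, 2, 2]
SUB      [2, 0]
OVER     [2, 0, 2]
MOD      [2, 0]
NEG      [2, 0]
OVER     [2, 0, 2]
MUL      [2, 0]
POP      [2]
PUSH 42  [2, 42]
OVER     [2, 42, 2]
ROT      [42, 2, 2]
STORE 1  [42, 2]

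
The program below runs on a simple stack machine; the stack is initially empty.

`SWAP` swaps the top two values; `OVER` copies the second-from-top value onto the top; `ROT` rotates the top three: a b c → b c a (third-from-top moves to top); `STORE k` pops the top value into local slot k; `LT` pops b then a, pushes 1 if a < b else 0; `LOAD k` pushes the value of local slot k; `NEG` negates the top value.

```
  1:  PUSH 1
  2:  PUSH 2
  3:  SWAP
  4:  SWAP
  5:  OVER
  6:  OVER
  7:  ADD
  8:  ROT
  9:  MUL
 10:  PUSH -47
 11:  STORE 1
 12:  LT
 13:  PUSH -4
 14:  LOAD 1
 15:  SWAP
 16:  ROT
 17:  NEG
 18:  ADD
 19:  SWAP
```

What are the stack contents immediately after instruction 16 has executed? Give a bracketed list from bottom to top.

[-47, -4, 1]

PUSH 1    1
PUSH 2    1 2
SWAP      2 1
SWAP      1 2
OVER      1 2 1
OVER      1 2 1 2
ADD       1 2 3
ROT       2 3 1
MUL       2 3
PUSH -47  2 3 -47
STORE 1   2 3
LT        1
PUSH -4   1 -4
LOAD 1    1 -4 -47
SWAP      1 -47 -4
ROT       -47 -4 1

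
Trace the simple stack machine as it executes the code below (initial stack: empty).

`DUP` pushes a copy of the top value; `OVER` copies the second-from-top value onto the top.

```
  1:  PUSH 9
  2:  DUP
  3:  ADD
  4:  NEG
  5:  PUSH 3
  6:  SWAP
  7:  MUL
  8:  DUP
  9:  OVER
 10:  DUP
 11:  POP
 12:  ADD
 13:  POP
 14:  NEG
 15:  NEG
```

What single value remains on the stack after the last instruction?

-54

PUSH 9 -> [9]
DUP    -> [9, 9]
ADD    -> [18]
NEG    -> [-18]
PUSH 3 -> [-18, 3]
SWAP   -> [3, -18]
MUL    -> [-54]
DUP    -> [-54, -54]
OVER   -> [-54, -54, -54]
DUP    -> [-54, -54, -54, -54]
POP    -> [-54, -54, -54]
ADD    -> [-54, -108]
POP    -> [-54]
NEG    -> [54]
NEG    -> [-54]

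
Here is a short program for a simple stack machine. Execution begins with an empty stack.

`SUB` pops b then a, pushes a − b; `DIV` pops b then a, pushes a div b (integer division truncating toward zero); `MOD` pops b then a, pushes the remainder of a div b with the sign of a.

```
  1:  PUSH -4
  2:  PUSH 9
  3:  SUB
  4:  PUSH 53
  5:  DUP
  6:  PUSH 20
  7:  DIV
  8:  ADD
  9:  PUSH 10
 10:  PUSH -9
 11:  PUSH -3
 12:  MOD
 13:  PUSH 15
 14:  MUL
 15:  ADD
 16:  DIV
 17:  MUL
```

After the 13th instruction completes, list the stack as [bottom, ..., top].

[-13, 55, 10, 0, 15]

PUSH -4 : -4
PUSH 9  : -4 9
SUB     : -13
PUSH 53 : -13 53
DUP     : -13 53 53
PUSH 20 : -13 53 53 20
DIV     : -13 53 2
ADD     : -13 55
PUSH 10 : -13 55 10
PUSH -9 : -13 55 10 -9
PUSH -3 : -13 55 10 -9 -3
MOD     : -13 55 10 0
PUSH 15 : -13 55 10 0 15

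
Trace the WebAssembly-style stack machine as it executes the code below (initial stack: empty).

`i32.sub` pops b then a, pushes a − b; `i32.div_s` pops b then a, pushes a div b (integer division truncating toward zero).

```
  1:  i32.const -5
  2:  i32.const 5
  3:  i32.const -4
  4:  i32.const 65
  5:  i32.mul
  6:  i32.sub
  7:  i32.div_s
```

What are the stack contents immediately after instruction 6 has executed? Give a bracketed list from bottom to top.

i32.const -5 -> -5
i32.const 5  -> -5 5
i32.const -4 -> -5 5 -4
i32.const 65 -> -5 5 -4 65
i32.mul      -> -5 5 -260
i32.sub      -> -5 265

[-5, 265]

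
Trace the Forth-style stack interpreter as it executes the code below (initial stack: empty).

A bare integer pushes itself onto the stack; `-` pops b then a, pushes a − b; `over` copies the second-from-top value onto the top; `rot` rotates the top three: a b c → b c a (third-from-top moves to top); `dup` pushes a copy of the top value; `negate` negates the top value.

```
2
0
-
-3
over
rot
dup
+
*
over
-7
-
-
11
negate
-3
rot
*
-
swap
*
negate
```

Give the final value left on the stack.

3

2      : 2
0      : 2 0
-      : 2
-3     : 2 -3
over   : 2 -3 2
rot    : -3 2 2
dup    : -3 2 2 2
+      : -3 2 4
*      : -3 8
over   : -3 8 -3
-7     : -3 8 -3 -7
-      : -3 8 4
-      : -3 4
11     : -3 4 11
negate : -3 4 -11
-3     : -3 4 -11 -3
rot    : -3 -11 -3 4
*      : -3 -11 -12
-      : -3 1
swap   : 1 -3
*      : -3
negate : 3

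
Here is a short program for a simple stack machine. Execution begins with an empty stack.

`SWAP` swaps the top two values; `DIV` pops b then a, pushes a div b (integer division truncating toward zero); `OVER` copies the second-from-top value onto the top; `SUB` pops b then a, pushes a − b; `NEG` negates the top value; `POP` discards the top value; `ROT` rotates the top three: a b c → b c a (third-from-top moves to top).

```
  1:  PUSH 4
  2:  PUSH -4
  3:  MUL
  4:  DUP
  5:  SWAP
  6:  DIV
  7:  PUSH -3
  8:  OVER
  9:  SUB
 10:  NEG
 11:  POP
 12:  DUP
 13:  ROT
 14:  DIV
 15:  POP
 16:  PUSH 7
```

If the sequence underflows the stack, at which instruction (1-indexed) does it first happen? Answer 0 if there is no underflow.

PUSH 4  : [4]
PUSH -4 : [4, -4]
MUL     : [-16]
DUP     : [-16, -16]
SWAP    : [-16, -16]
DIV     : [1]
PUSH -3 : [1, -3]
OVER    : [1, -3, 1]
SUB     : [1, -4]
NEG     : [1, 4]
POP     : [1]
DUP     : [1, 1]
ROT  — needs 3 operands, stack has 2 → underflow

13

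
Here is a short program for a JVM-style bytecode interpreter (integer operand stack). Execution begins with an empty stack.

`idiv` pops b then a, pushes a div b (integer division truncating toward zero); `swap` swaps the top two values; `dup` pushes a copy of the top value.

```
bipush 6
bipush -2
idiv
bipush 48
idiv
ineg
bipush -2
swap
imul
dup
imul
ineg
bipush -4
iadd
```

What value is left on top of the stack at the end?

-4

bipush 6  : [6]
bipush -2 : [6, -2]
idiv      : [-3]
bipush 48 : [-3, 48]
idiv      : [0]
ineg      : [0]
bipush -2 : [0, -2]
swap      : [-2, 0]
imul      : [0]
dup       : [0, 0]
imul      : [0]
ineg      : [0]
bipush -4 : [0, -4]
iadd      : [-4]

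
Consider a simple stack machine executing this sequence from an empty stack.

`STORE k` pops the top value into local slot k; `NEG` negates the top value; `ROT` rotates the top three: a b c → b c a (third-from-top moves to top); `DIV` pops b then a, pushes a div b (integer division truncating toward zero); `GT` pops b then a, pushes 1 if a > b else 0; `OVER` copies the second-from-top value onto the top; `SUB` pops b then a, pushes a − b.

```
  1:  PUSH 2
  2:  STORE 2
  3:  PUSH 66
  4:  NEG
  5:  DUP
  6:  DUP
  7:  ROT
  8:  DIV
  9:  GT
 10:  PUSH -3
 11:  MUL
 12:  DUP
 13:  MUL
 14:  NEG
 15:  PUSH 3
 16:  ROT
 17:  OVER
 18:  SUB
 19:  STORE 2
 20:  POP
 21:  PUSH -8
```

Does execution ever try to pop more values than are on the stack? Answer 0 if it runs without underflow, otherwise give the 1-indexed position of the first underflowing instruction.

PUSH 2   2
STORE 2  (empty)
PUSH 66  66
NEG      -66
DUP      -66 -66
DUP      -66 -66 -66
ROT      -66 -66 -66
DIV      -66 1
GT       0
PUSH -3  0 -3
MUL      0
DUP      0 0
MUL      0
NEG      0
PUSH 3   0 3
ROT  — needs 3 operands, stack has 2 → underflow

16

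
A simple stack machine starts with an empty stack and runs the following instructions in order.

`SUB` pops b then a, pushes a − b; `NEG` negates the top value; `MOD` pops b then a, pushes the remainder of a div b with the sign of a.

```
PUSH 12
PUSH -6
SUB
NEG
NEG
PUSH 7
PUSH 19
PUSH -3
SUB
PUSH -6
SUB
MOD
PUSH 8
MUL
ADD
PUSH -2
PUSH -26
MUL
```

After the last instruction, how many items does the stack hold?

2

PUSH 12  → [12]
PUSH -6  → [12, -6]
SUB      → [18]
NEG      → [-18]
NEG      → [18]
PUSH 7   → [18, 7]
PUSH 19  → [18, 7, 19]
PUSH -3  → [18, 7, 19, -3]
SUB      → [18, 7, 22]
PUSH -6  → [18, 7, 22, -6]
SUB      → [18, 7, 28]
MOD      → [18, 7]
PUSH 8   → [18, 7, 8]
MUL      → [18, 56]
ADD      → [74]
PUSH -2  → [74, -2]
PUSH -26 → [74, -2, -26]
MUL      → [74, 52]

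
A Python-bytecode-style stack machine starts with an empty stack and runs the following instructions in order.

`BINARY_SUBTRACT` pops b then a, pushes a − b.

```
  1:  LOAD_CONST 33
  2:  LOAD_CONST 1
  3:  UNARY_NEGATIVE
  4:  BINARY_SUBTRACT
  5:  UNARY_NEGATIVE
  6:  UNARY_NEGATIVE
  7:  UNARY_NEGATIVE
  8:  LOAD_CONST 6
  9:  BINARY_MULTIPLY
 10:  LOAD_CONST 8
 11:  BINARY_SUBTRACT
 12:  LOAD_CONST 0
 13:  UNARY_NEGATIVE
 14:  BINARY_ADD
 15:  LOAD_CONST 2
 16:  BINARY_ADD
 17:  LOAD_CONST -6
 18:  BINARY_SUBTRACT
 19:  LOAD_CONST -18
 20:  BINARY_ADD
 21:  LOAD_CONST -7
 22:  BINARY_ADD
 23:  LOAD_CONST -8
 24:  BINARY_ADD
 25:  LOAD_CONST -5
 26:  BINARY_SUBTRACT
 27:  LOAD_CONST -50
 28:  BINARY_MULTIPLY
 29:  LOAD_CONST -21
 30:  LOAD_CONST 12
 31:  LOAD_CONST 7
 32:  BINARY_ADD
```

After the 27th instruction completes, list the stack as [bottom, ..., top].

LOAD_CONST 33   -> 33
LOAD_CONST 1    -> 33 1
UNARY_NEGATIVE  -> 33 -1
BINARY_SUBTRACT -> 34
UNARY_NEGATIVE  -> -34
UNARY_NEGATIVE  -> 34
UNARY_NEGATIVE  -> -34
LOAD_CONST 6    -> -34 6
BINARY_MULTIPLY -> -204
LOAD_CONST 8    -> -204 8
BINARY_SUBTRACT -> -212
LOAD_CONST 0    -> -212 0
UNARY_NEGATIVE  -> -212 0
BINARY_ADD      -> -212
LOAD_CONST 2    -> -212 2
BINARY_ADD      -> -210
LOAD_CONST -6   -> -210 -6
BINARY_SUBTRACT -> -204
LOAD_CONST -18  -> -204 -18
BINARY_ADD      -> -222
LOAD_CONST -7   -> -222 -7
BINARY_ADD      -> -229
LOAD_CONST -8   -> -229 -8
BINARY_ADD      -> -237
LOAD_CONST -5   -> -237 -5
BINARY_SUBTRACT -> -232
LOAD_CONST -50  -> -232 -50

[-232, -50]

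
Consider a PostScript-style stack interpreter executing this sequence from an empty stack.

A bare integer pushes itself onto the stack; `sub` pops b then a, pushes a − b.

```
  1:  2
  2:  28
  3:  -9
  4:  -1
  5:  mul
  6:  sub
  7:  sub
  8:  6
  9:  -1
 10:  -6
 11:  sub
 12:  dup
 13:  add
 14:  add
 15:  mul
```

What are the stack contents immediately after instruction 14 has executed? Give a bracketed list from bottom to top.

2   -> 2
28  -> 2 28
-9  -> 2 28 -9
-1  -> 2 28 -9 -1
mul -> 2 28 9
sub -> 2 19
sub -> -17
6   -> -17 6
-1  -> -17 6 -1
-6  -> -17 6 -1 -6
sub -> -17 6 5
dup -> -17 6 5 5
add -> -17 6 10
add -> -17 16

[-17, 16]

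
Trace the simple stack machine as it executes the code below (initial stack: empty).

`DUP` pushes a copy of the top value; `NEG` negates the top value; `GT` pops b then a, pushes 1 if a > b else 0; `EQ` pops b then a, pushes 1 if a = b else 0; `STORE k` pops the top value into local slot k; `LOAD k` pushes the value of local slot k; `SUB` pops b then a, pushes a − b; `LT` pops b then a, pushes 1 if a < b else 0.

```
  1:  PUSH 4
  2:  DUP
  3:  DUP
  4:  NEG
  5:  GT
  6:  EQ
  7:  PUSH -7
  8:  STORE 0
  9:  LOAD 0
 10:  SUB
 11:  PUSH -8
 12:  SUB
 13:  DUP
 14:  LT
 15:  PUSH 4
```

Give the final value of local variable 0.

-7

PUSH 4  → [4]
DUP     → [4, 4]
DUP     → [4, 4, 4]
NEG     → [4, 4, -4]
GT      → [4, 1]
EQ      → [0]
PUSH -7 → [0, -7]
STORE 0 → [0]
LOAD 0  → [0, -7]
SUB     → [7]
PUSH -8 → [7, -8]
SUB     → [15]
DUP     → [15, 15]
LT      → [0]
PUSH 4  → [0, 4]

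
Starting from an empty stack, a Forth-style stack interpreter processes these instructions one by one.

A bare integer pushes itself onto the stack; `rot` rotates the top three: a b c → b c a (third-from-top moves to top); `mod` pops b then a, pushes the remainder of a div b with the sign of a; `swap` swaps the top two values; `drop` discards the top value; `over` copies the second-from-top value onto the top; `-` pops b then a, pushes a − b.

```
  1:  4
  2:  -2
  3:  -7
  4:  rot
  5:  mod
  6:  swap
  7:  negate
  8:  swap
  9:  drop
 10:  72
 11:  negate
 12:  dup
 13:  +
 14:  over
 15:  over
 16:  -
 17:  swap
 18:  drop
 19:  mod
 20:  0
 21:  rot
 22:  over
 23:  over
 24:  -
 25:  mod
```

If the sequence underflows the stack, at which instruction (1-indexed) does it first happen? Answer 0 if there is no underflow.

4       [4]
-2      [4, -2]
-7      [4, -2, -7]
rot     [-2, -7, 4]
mod     [-2, -3]
swap    [-3, -2]
negate  [-3, 2]
swap    [2, -3]
drop    [2]
72      [2, 72]
negate  [2, -72]
dup     [2, -72, -72]
+       [2, -144]
over    [2, -144, 2]
over    [2, -144, 2, -144]
-       [2, -144, 146]
swap    [2, 146, -144]
drop    [2, 146]
mod     [2]
0       [2, 0]
rot  — needs 3 operands, stack has 2 → underflow

21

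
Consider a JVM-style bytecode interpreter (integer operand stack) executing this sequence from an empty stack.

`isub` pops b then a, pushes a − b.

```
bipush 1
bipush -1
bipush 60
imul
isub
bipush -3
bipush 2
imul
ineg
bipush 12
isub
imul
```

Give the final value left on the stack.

-366

bipush 1  -> 1
bipush -1 -> 1 -1
bipush 60 -> 1 -1 60
imul      -> 1 -60
isub      -> 61
bipush -3 -> 61 -3
bipush 2  -> 61 -3 2
imul      -> 61 -6
ineg      -> 61 6
bipush 12 -> 61 6 12
isub      -> 61 -6
imul      -> -366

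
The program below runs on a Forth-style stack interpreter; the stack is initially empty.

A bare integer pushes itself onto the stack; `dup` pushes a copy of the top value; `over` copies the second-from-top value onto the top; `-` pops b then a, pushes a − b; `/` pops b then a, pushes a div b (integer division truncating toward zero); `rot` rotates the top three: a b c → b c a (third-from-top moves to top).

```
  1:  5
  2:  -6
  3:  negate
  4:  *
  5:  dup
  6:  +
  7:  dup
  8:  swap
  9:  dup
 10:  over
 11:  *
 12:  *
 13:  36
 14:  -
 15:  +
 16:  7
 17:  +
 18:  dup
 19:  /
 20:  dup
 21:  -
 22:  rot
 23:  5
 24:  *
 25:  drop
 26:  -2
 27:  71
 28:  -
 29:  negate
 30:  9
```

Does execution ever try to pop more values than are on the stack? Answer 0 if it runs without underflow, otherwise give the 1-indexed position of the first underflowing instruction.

5       5
-6      5 -6
negate  5 6
*       30
dup     30 30
+       60
dup     60 60
swap    60 60
dup     60 60 60
over    60 60 60 60
*       60 60 3600
*       60 216000
36      60 216000 36
-       60 215964
+       216024
7       216024 7
+       216031
dup     216031 216031
/       1
dup     1 1
-       0
rot  — needs 3 operands, stack has 1 → underflow

22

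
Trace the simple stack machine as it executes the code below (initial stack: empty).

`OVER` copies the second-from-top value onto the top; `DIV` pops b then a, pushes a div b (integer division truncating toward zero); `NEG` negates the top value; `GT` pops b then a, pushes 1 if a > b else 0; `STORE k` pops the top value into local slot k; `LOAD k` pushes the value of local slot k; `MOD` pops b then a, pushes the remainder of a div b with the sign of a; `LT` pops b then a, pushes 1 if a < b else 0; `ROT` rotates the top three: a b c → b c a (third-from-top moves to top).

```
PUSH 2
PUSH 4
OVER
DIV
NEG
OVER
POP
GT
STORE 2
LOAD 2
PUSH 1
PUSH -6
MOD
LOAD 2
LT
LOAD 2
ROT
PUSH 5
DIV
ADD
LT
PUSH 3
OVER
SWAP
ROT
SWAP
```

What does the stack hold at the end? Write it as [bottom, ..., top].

PUSH 2   [2]
PUSH 4   [2, 4]
OVER     [2, 4, 2]
DIV      [2, 2]
NEG      [2, -2]
OVER     [2, -2, 2]
POP      [2, -2]
GT       [1]
STORE 2  []
LOAD 2   [1]
PUSH 1   [1, 1]
PUSH -6  [1, 1, -6]
MOD      [1, 1]
LOAD 2   [1, 1, 1]
LT       [1, 0]
LOAD 2   [1, 0, 1]
ROT      [0, 1, 1]
PUSH 5   [0, 1, 1, 5]
DIV      [0, 1, 0]
ADD      [0, 1]
LT       [1]
PUSH 3   [1, 3]
OVER     [1, 3, 1]
SWAP     [1, 1, 3]
ROT      [1, 3, 1]
SWAP     [1, 1, 3]

[1, 1, 3]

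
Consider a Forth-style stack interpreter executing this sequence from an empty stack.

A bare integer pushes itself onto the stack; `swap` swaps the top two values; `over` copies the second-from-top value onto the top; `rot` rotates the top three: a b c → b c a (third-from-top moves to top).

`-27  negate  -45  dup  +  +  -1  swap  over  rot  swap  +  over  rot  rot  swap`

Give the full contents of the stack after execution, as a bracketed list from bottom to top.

[-63, -2, -63]

-27    → -27
negate → 27
-45    → 27 -45
dup    → 27 -45 -45
+      → 27 -90
+      → -63
-1     → -63 -1
swap   → -1 -63
over   → -1 -63 -1
rot    → -63 -1 -1
swap   → -63 -1 -1
+      → -63 -2
over   → -63 -2 -63
rot    → -2 -63 -63
rot    → -63 -63 -2
swap   → -63 -2 -63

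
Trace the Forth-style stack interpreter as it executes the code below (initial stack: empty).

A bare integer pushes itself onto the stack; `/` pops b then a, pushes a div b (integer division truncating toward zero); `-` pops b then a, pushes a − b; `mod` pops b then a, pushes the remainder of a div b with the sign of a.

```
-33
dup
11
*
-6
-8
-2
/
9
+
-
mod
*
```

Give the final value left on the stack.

-33 : -33
dup : -33 -33
11  : -33 -33 11
*   : -33 -363
-6  : -33 -363 -6
-8  : -33 -363 -6 -8
-2  : -33 -363 -6 -8 -2
/   : -33 -363 -6 4
9   : -33 -363 -6 4 9
+   : -33 -363 -6 13
-   : -33 -363 -19
mod : -33 -2
*   : 66

66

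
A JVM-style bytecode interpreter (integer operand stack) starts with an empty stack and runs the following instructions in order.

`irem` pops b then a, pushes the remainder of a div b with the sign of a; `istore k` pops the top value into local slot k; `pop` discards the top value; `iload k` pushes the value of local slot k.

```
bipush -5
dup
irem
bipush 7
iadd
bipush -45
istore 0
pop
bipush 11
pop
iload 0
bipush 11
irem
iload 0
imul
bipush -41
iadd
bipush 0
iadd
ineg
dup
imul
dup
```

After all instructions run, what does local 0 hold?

bipush -5  -> [-5]
dup        -> [-5, -5]
irem       -> [0]
bipush 7   -> [0, 7]
iadd       -> [7]
bipush -45 -> [7, -45]
istore 0   -> [7]
pop        -> []
bipush 11  -> [11]
pop        -> []
iload 0    -> [-45]
bipush 11  -> [-45, 11]
irem       -> [-1]
iload 0    -> [-1, -45]
imul       -> [45]
bipush -41 -> [45, -41]
iadd       -> [4]
bipush 0   -> [4, 0]
iadd       -> [4]
ineg       -> [-4]
dup        -> [-4, -4]
imul       -> [16]
dup        -> [16, 16]

-45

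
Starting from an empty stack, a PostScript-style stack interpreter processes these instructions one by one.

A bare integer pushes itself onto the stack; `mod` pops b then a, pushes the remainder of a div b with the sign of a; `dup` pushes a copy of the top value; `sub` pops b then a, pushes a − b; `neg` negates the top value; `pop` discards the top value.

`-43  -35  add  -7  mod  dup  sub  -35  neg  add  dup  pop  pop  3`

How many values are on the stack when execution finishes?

-43 : -43
-35 : -43 -35
add : -78
-7  : -78 -7
mod : -1
dup : -1 -1
sub : 0
-35 : 0 -35
neg : 0 35
add : 35
dup : 35 35
pop : 35
pop : (empty)
3   : 3

1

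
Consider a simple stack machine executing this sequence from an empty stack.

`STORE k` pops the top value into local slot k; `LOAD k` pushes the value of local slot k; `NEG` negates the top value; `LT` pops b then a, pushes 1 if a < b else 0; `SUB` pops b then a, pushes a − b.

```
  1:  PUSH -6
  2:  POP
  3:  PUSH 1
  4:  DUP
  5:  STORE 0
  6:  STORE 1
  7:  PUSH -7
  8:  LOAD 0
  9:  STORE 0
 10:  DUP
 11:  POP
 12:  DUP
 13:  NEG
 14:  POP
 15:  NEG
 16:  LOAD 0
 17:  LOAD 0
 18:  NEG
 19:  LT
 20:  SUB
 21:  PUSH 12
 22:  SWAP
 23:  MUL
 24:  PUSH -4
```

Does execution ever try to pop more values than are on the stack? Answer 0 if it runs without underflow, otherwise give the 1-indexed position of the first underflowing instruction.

PUSH -6 : [-6]
POP     : []
PUSH 1  : [1]
DUP     : [1, 1]
STORE 0 : [1]
STORE 1 : []
PUSH -7 : [-7]
LOAD 0  : [-7, 1]
STORE 0 : [-7]
DUP     : [-7, -7]
POP     : [-7]
DUP     : [-7, -7]
NEG     : [-7, 7]
POP     : [-7]
NEG     : [7]
LOAD 0  : [7, 1]
LOAD 0  : [7, 1, 1]
NEG     : [7, 1, -1]
LT      : [7, 0]
SUB     : [7]
PUSH 12 : [7, 12]
SWAP    : [12, 7]
MUL     : [84]
PUSH -4 : [84, -4]

0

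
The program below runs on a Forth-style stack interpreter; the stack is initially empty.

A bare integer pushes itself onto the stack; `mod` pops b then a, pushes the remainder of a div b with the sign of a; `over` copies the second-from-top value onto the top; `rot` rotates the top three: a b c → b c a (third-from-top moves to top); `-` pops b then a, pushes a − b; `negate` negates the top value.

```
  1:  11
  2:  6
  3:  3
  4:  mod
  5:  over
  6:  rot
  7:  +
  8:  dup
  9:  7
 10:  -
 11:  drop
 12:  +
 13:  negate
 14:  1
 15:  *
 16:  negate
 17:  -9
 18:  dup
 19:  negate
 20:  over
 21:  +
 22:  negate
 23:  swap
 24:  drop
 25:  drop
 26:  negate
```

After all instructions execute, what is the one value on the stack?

-22

11      11
6       11 6
3       11 6 3
mod     11 0
over    11 0 11
rot     0 11 11
+       0 22
dup     0 22 22
7       0 22 22 7
-       0 22 15
drop    0 22
+       22
negate  -22
1       -22 1
*       -22
negate  22
-9      22 -9
dup     22 -9 -9
negate  22 -9 9
over    22 -9 9 -9
+       22 -9 0
negate  22 -9 0
swap    22 0 -9
drop    22 0
drop    22
negate  -22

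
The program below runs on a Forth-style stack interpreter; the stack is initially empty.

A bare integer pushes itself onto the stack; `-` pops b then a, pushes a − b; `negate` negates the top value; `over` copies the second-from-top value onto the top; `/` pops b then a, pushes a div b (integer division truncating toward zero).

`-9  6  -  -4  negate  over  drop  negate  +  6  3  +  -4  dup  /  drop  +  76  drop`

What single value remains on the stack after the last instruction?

-9     → -9
6      → -9 6
-      → -15
-4     → -15 -4
negate → -15 4
over   → -15 4 -15
drop   → -15 4
negate → -15 -4
+      → -19
6      → -19 6
3      → -19 6 3
+      → -19 9
-4     → -19 9 -4
dup    → -19 9 -4 -4
/      → -19 9 1
drop   → -19 9
+      → -10
76     → -10 76
drop   → -10

-10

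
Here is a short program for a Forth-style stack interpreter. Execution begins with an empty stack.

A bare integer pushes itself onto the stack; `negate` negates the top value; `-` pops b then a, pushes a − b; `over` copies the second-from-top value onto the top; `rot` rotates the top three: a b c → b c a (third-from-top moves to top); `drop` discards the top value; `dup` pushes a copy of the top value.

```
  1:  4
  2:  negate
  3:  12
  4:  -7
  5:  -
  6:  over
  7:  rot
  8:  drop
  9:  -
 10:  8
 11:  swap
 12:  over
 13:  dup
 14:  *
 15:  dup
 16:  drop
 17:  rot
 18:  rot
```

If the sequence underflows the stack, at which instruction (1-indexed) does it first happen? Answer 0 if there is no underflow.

4      -> [4]
negate -> [-4]
12     -> [-4, 12]
-7     -> [-4, 12, -7]
-      -> [-4, 19]
over   -> [-4, 19, -4]
rot    -> [19, -4, -4]
drop   -> [19, -4]
-      -> [23]
8      -> [23, 8]
swap   -> [8, 23]
over   -> [8, 23, 8]
dup    -> [8, 23, 8, 8]
*      -> [8, 23, 64]
dup    -> [8, 23, 64, 64]
drop   -> [8, 23, 64]
rot    -> [23, 64, 8]
rot    -> [64, 8, 23]

0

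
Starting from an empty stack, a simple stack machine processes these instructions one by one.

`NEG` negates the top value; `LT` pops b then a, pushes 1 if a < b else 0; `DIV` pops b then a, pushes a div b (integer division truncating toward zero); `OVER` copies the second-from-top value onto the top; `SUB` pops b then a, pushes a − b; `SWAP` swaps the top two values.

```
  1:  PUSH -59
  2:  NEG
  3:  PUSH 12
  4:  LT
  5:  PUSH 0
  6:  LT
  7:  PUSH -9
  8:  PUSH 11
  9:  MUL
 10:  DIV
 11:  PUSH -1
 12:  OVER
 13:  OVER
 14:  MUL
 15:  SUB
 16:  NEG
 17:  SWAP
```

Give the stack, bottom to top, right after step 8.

[0, -9, 11]

PUSH -59 : [-59]
NEG      : [59]
PUSH 12  : [59, 12]
LT       : [0]
PUSH 0   : [0, 0]
LT       : [0]
PUSH -9  : [0, -9]
PUSH 11  : [0, -9, 11]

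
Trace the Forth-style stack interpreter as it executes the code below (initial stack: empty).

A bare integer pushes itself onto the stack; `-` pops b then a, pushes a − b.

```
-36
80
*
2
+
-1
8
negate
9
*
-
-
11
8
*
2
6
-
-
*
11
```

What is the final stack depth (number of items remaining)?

-36    -> -36
80     -> -36 80
*      -> -2880
2      -> -2880 2
+      -> -2878
-1     -> -2878 -1
8      -> -2878 -1 8
negate -> -2878 -1 -8
9      -> -2878 -1 -8 9
*      -> -2878 -1 -72
-      -> -2878 71
-      -> -2949
11     -> -2949 11
8      -> -2949 11 8
*      -> -2949 88
2      -> -2949 88 2
6      -> -2949 88 2 6
-      -> -2949 88 -4
-      -> -2949 92
*      -> -271308
11     -> -271308 11

2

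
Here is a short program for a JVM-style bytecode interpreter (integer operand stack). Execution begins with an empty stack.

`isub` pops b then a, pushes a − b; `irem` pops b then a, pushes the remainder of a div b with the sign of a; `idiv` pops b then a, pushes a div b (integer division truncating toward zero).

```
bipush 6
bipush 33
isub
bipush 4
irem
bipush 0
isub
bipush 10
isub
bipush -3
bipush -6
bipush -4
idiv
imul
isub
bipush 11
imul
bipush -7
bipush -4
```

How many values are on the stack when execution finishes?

3

bipush 6  -> [6]
bipush 33 -> [6, 33]
isub      -> [-27]
bipush 4  -> [-27, 4]
irem      -> [-3]
bipush 0  -> [-3, 0]
isub      -> [-3]
bipush 10 -> [-3, 10]
isub      -> [-13]
bipush -3 -> [-13, -3]
bipush -6 -> [-13, -3, -6]
bipush -4 -> [-13, -3, -6, -4]
idiv      -> [-13, -3, 1]
imul      -> [-13, -3]
isub      -> [-10]
bipush 11 -> [-10, 11]
imul      -> [-110]
bipush -7 -> [-110, -7]
bipush -4 -> [-110, -7, -4]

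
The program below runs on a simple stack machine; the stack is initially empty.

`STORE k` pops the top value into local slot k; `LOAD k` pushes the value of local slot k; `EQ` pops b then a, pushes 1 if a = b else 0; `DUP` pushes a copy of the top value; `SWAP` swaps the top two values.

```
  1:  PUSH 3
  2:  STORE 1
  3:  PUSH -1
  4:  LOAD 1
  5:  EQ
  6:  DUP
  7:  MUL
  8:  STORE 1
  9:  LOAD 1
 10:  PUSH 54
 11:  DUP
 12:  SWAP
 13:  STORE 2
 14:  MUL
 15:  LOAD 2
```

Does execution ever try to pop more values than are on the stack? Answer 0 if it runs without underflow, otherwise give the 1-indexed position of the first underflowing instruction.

PUSH 3   3
STORE 1  (empty)
PUSH -1  -1
LOAD 1   -1 3
EQ       0
DUP      0 0
MUL      0
STORE 1  (empty)
LOAD 1   0
PUSH 54  0 54
DUP      0 54 54
SWAP     0 54 54
STORE 2  0 54
MUL      0
LOAD 2   0 54

0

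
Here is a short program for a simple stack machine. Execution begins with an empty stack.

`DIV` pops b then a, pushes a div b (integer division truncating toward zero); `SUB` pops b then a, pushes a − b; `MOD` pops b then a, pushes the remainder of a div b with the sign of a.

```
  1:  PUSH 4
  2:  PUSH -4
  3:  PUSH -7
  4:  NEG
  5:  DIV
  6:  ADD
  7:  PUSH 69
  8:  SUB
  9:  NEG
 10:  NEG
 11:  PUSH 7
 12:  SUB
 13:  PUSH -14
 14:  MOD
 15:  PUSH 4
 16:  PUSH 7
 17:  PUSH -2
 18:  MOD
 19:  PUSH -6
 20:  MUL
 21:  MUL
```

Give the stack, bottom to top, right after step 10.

[-65]

PUSH 4   4
PUSH -4  4 -4
PUSH -7  4 -4 -7
NEG      4 -4 7
DIV      4 0
ADD      4
PUSH 69  4 69
SUB      -65
NEG      65
NEG      -65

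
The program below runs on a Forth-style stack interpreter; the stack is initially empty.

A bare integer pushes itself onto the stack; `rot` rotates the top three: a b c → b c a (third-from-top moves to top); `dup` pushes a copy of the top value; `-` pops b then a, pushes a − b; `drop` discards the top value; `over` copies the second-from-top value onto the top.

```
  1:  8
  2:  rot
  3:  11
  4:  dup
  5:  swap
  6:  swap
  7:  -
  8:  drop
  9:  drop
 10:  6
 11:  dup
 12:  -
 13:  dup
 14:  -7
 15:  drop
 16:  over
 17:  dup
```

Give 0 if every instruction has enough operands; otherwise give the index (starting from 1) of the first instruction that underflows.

2

8 → 8
rot  — needs 3 operands, stack has 1 → underflow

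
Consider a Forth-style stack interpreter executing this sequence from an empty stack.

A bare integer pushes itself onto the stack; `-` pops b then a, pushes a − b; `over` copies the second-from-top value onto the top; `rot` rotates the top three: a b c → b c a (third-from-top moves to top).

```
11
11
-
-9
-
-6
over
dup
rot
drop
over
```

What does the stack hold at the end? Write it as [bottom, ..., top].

[9, 9, 9, 9]

11    [11]
11    [11, 11]
-     [0]
-9    [0, -9]
-     [9]
-6    [9, -6]
over  [9, -6, 9]
dup   [9, -6, 9, 9]
rot   [9, 9, 9, -6]
drop  [9, 9, 9]
over  [9, 9, 9, 9]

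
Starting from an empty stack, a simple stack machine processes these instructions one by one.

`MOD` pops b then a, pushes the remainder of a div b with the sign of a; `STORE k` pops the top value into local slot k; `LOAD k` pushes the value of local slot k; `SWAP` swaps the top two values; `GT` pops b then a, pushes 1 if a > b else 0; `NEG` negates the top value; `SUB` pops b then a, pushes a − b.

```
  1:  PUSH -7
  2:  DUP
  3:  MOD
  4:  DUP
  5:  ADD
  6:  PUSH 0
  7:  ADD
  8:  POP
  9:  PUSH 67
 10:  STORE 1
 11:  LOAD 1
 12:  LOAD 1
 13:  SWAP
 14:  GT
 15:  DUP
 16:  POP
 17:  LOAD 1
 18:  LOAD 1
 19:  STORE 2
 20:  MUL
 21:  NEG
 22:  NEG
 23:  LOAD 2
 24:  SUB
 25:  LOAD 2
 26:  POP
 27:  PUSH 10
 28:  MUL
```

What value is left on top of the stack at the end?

-670

PUSH -7  -7
DUP      -7 -7
MOD      0
DUP      0 0
ADD      0
PUSH 0   0 0
ADD      0
POP      (empty)
PUSH 67  67
STORE 1  (empty)
LOAD 1   67
LOAD 1   67 67
SWAP     67 67
GT       0
DUP      0 0
POP      0
LOAD 1   0 67
LOAD 1   0 67 67
STORE 2  0 67
MUL      0
NEG      0
NEG      0
LOAD 2   0 67
SUB      -67
LOAD 2   -67 67
POP      -67
PUSH 10  -67 10
MUL      -670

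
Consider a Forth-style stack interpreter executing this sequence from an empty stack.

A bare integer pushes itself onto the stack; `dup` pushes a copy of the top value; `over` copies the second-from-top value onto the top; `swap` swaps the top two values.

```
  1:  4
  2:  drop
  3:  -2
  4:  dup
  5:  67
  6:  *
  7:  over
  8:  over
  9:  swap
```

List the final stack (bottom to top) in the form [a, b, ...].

[-2, -134, -134, -2]

4    : 4
drop : (empty)
-2   : -2
dup  : -2 -2
67   : -2 -2 67
*    : -2 -134
over : -2 -134 -2
over : -2 -134 -2 -134
swap : -2 -134 -134 -2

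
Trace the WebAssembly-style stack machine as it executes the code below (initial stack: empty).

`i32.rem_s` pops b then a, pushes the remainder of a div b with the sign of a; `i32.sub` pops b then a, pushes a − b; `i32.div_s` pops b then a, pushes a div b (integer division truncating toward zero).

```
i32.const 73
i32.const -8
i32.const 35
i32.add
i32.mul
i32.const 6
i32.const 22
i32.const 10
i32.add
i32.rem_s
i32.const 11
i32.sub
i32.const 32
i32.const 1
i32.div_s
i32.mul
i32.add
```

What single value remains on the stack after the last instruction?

1811

i32.const 73 -> 73
i32.const -8 -> 73 -8
i32.const 35 -> 73 -8 35
i32.add      -> 73 27
i32.mul      -> 1971
i32.const 6  -> 1971 6
i32.const 22 -> 1971 6 22
i32.const 10 -> 1971 6 22 10
i32.add      -> 1971 6 32
i32.rem_s    -> 1971 6
i32.const 11 -> 1971 6 11
i32.sub      -> 1971 -5
i32.const 32 -> 1971 -5 32
i32.const 1  -> 1971 -5 32 1
i32.div_s    -> 1971 -5 32
i32.mul      -> 1971 -160
i32.add      -> 1811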